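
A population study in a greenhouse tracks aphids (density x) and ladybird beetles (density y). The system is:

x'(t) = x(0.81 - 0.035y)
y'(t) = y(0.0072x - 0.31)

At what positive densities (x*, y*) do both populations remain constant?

Set dy/dt = 0 with y > 0: 0.0072x - 0.31 = 0, so x* = 0.31/0.0072 = 43.1.
Set dx/dt = 0 with x > 0: 0.81 - 0.035y = 0, so y* = 0.81/0.035 = 23.1.

x* ≈ 43.1, y* ≈ 23.1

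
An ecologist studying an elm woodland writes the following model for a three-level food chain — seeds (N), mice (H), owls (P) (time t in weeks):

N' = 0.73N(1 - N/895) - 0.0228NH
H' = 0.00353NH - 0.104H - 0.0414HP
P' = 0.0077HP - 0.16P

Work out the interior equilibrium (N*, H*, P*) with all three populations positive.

From dP/dt = 0: 0.0077H* = 0.16, so H* = 20.8.
From dN/dt = 0: 0.73(1 - N*/895) = 0.0228·20.8, giving N* = 895·(1 - 0.649) = 314.
From dH/dt = 0: 0.00353·314 - 0.104 = 0.0414P*, so P* = 1/0.0414 = 24.3.

N* ≈ 314, H* ≈ 20.8, P* ≈ 24.3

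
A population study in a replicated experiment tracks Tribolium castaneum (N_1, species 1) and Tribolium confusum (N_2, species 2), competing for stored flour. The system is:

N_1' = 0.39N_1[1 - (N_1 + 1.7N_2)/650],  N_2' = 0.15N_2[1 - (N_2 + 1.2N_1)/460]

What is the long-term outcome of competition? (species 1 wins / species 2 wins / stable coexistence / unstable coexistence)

Compare the nullcline intercepts: K1/α12 = 650/1.7 = 382 < K2 = 460; K2/α21 = 460/1.2 = 383 < K1 = 650.
Since both are reversed, neither can invade when rare; the interior point is a saddle.

unstable coexistence (outcome depends on initial conditions)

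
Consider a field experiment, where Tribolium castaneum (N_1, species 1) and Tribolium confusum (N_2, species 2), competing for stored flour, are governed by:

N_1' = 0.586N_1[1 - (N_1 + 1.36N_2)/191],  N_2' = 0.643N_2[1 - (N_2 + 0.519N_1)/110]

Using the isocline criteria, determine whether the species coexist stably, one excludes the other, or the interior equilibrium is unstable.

stable coexistence

Compare the nullcline intercepts: K1/α12 = 191/1.36 = 140 > K2 = 110; K2/α21 = 110/0.519 = 212 > K1 = 191.
Since both inequalities hold, each species can invade when rare, so the interior equilibrium is stable.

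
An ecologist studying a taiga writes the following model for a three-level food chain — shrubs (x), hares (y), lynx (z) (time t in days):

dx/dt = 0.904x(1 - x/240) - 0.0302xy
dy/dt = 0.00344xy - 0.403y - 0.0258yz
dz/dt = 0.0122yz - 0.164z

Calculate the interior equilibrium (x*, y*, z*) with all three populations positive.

x* ≈ 132, y* ≈ 13.4, z* ≈ 2.01

From dz/dt = 0: 0.0122y* = 0.164, so y* = 13.4.
From dx/dt = 0: 0.904(1 - x*/240) = 0.0302·13.4, giving x* = 240·(1 - 0.449) = 132.
From dy/dt = 0: 0.00344·132 - 0.403 = 0.0258z*, so z* = 0.0518/0.0258 = 2.01.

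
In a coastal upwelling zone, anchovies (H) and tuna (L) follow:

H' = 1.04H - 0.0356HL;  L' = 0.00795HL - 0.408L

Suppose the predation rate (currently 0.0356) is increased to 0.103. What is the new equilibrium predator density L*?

L* ≈ 10.1

At the interior fixed point, setting dH/dt = 0 with H > 0 fixes L* = (prey growth rate)/(HL coefficient) — independent of the other coefficients.
With the change, L* = 1.04/0.103 = 10.1; it falls from 29.2.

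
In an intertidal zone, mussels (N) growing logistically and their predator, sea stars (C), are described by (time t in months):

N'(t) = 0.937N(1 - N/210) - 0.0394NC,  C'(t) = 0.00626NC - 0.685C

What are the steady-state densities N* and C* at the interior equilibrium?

N* ≈ 109, C* ≈ 11.4

From dC/dt = 0 with C > 0: 0.00626N* = 0.685, so N* = 109.
Substitute into dN/dt = 0: 0.937(1 - 109/210) = 0.0394C*.
The bracket is 0.479, giving C* = 0.449/0.0394 = 11.4.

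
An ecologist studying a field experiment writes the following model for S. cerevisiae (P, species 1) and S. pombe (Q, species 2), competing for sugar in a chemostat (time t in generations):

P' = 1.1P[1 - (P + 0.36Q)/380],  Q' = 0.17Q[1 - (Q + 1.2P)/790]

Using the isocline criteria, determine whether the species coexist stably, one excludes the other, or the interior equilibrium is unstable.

Compare the nullcline intercepts: K1/α12 = 380/0.36 = 1060 > K2 = 790; K2/α21 = 790/1.2 = 658 > K1 = 380.
Since both inequalities hold, each species can invade when rare, so the interior equilibrium is stable.

stable coexistence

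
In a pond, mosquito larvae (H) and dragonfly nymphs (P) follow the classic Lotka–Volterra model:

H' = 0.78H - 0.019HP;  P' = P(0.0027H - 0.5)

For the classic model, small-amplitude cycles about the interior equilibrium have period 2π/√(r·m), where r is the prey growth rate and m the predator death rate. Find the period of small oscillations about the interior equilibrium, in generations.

T ≈ 10.1 generations

Here r = 0.78 and m = 0.5, so r·m = 0.39.
ω = √0.39 = 0.624 per generation, hence T = 2π/ω ≈ 10.1 generations.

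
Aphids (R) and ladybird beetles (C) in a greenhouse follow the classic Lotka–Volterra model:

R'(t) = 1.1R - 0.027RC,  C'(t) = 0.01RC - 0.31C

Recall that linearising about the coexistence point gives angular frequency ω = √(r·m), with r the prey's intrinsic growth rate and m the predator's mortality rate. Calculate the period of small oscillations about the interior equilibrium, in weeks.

Here r = 1.1 and m = 0.31, so r·m = 0.341.
ω = √0.341 = 0.584 per week, hence T = 2π/ω ≈ 10.8 weeks.

T ≈ 10.8 weeks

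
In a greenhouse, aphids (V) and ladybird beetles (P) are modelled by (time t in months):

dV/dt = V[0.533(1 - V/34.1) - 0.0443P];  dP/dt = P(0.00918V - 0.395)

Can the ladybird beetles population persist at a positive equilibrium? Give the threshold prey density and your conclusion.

The predator equation gives dP/dt > 0 only when V > 0.395/0.00918 = 43.
Without the predator, V → K = 34.1. Since 34.1 < 43, the predator cannot invade.

Threshold V = 43; K < 43, so no, the predator goes extinct.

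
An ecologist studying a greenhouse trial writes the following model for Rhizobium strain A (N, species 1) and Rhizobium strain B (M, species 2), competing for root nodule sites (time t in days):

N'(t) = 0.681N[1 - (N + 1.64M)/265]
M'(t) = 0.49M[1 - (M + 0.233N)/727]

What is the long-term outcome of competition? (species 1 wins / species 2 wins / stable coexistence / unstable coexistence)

Compare the nullcline intercepts: K1/α12 = 265/1.64 = 162 < K2 = 727; K2/α21 = 727/0.233 = 3120 > K1 = 265.
Since the inequalities point opposite ways, species 2 can invade but species 1 cannot.

species 2 excludes species 1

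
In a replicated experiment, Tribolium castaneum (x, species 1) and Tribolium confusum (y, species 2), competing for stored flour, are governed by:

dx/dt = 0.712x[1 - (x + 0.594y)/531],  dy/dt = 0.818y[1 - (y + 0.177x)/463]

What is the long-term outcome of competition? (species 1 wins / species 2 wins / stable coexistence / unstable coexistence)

Compare the nullcline intercepts: K1/α12 = 531/0.594 = 894 > K2 = 463; K2/α21 = 463/0.177 = 2620 > K1 = 531.
Since both inequalities hold, each species can invade when rare, so the interior equilibrium is stable.

stable coexistence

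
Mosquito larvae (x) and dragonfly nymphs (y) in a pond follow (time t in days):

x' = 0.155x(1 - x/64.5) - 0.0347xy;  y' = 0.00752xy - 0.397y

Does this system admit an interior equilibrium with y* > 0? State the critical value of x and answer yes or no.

Threshold x = 52.8; K > 52.8, so yes, the predator persists.

The predator equation gives dy/dt > 0 only when x > 0.397/0.00752 = 52.8.
Without the predator, x → K = 64.5. Since 64.5 > 52.8, the predator can invade and persist.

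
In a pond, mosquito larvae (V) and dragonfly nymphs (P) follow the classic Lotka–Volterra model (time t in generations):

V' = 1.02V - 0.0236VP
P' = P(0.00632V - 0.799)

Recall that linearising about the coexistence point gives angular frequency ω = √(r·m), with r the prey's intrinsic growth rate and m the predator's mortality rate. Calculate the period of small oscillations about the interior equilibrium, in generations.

T ≈ 6.96 generations

Here r = 1.02 and m = 0.799, so r·m = 0.815.
ω = √0.815 = 0.903 per generation, hence T = 2π/ω ≈ 6.96 generations.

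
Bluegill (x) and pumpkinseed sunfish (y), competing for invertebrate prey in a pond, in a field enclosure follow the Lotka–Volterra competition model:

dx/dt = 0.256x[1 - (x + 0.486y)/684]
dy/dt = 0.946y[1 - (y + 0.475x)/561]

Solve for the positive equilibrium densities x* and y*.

Setting both brackets to zero gives the nullclines x + 0.486y = 684 and 0.475x + y = 561.
Substituting y = 561 - 0.475x into the first: x(1 - 0.486·0.475) = 684 - 0.486·561.
So x* = 411/0.769 = 535, and then y* = 561 - 0.475·535 = 307.

x* ≈ 535, y* ≈ 307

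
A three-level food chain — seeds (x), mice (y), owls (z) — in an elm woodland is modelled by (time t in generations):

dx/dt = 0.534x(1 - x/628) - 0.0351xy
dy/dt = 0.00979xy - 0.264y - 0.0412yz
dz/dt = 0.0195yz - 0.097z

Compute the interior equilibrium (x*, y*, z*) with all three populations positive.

From dz/dt = 0: 0.0195y* = 0.097, so y* = 4.97.
From dx/dt = 0: 0.534(1 - x*/628) = 0.0351·4.97, giving x* = 628·(1 - 0.327) = 423.
From dy/dt = 0: 0.00979·423 - 0.264 = 0.0412z*, so z* = 3.87/0.0412 = 94.

x* ≈ 423, y* ≈ 4.97, z* ≈ 94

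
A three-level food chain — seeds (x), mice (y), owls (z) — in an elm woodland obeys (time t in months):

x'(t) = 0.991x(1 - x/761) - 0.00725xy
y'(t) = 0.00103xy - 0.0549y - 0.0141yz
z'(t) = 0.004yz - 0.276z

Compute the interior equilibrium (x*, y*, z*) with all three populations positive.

x* ≈ 377, y* ≈ 69, z* ≈ 23.6

From dz/dt = 0: 0.004y* = 0.276, so y* = 69.
From dx/dt = 0: 0.991(1 - x*/761) = 0.00725·69, giving x* = 761·(1 - 0.505) = 377.
From dy/dt = 0: 0.00103·377 - 0.0549 = 0.0141z*, so z* = 0.333/0.0141 = 23.6.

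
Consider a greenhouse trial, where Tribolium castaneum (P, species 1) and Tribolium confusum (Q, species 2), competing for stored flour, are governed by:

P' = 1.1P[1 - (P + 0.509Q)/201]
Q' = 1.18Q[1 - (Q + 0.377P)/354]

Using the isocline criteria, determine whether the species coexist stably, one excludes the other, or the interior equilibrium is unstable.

stable coexistence

Compare the nullcline intercepts: K1/α12 = 201/0.509 = 395 > K2 = 354; K2/α21 = 354/0.377 = 939 > K1 = 201.
Since both inequalities hold, each species can invade when rare, so the interior equilibrium is stable.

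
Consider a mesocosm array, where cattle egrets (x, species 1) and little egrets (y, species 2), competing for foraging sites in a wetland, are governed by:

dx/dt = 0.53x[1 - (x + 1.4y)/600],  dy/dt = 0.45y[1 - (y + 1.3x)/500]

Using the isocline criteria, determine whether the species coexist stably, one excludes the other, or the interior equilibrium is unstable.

unstable coexistence (outcome depends on initial conditions)

Compare the nullcline intercepts: K1/α12 = 600/1.4 = 429 < K2 = 500; K2/α21 = 500/1.3 = 385 < K1 = 600.
Since both are reversed, neither can invade when rare; the interior point is a saddle.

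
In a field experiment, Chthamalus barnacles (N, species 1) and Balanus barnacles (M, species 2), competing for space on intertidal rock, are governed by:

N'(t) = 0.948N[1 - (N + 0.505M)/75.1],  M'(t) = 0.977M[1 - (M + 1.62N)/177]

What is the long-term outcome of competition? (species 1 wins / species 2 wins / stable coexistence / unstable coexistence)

species 2 excludes species 1

Compare the nullcline intercepts: K1/α12 = 75.1/0.505 = 149 < K2 = 177; K2/α21 = 177/1.62 = 109 > K1 = 75.1.
Since the inequalities point opposite ways, species 2 can invade but species 1 cannot.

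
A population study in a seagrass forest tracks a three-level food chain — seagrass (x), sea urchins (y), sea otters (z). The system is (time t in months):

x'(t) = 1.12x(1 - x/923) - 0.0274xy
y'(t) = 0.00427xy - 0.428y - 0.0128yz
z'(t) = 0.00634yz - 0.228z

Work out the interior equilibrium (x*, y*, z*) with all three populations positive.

x* ≈ 111, y* ≈ 36, z* ≈ 3.58

From dz/dt = 0: 0.00634y* = 0.228, so y* = 36.
From dx/dt = 0: 1.12(1 - x*/923) = 0.0274·36, giving x* = 923·(1 - 0.88) = 111.
From dy/dt = 0: 0.00427·111 - 0.428 = 0.0128z*, so z* = 0.0458/0.0128 = 3.58.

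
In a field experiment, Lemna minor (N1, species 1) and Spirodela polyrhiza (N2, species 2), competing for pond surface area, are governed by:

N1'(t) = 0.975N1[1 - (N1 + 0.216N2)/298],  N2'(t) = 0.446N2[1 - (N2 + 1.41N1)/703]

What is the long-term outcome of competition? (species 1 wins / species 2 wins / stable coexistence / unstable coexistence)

Compare the nullcline intercepts: K1/α12 = 298/0.216 = 1380 > K2 = 703; K2/α21 = 703/1.41 = 499 > K1 = 298.
Since both inequalities hold, each species can invade when rare, so the interior equilibrium is stable.

stable coexistence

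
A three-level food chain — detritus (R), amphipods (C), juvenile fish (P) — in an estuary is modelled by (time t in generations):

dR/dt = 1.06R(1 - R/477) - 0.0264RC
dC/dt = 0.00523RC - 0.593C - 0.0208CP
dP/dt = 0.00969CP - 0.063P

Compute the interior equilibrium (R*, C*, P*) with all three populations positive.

From dP/dt = 0: 0.00969C* = 0.063, so C* = 6.5.
From dR/dt = 0: 1.06(1 - R*/477) = 0.0264·6.5, giving R* = 477·(1 - 0.162) = 400.
From dC/dt = 0: 0.00523·400 - 0.593 = 0.0208P*, so P* = 1.5/0.0208 = 72.

R* ≈ 400, C* ≈ 6.5, P* ≈ 72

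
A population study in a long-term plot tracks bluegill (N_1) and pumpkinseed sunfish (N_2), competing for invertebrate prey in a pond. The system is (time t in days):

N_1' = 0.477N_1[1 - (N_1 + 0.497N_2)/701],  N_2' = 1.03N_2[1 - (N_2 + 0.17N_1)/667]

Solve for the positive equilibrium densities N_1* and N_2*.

Setting both brackets to zero gives the nullclines N_1 + 0.497N_2 = 701 and 0.17N_1 + N_2 = 667.
Substituting N_2 = 667 - 0.17N_1 into the first: N_1(1 - 0.497·0.17) = 701 - 0.497·667.
So N_1* = 370/0.916 = 404, and then N_2* = 667 - 0.17·404 = 598.

N_1* ≈ 404, N_2* ≈ 598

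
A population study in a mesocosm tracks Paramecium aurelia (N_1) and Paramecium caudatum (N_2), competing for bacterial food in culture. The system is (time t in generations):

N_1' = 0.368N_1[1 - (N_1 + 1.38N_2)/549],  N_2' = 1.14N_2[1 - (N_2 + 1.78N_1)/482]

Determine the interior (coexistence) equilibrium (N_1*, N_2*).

Setting both brackets to zero gives the nullclines N_1 + 1.38N_2 = 549 and 1.78N_1 + N_2 = 482.
Substituting N_2 = 482 - 1.78N_1 into the first: N_1(1 - 1.38·1.78) = 549 - 1.38·482.
So N_1* = -116/-1.46 = 79.8, and then N_2* = 482 - 1.78·79.8 = 340.

N_1* ≈ 79.8, N_2* ≈ 340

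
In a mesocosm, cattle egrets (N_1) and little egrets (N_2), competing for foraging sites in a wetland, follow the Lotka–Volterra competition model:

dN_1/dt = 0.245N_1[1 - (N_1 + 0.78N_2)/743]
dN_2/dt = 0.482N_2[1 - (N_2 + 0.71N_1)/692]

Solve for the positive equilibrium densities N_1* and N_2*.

N_1* ≈ 455, N_2* ≈ 369

Setting both brackets to zero gives the nullclines N_1 + 0.78N_2 = 743 and 0.71N_1 + N_2 = 692.
Substituting N_2 = 692 - 0.71N_1 into the first: N_1(1 - 0.78·0.71) = 743 - 0.78·692.
So N_1* = 203/0.446 = 455, and then N_2* = 692 - 0.71·455 = 369.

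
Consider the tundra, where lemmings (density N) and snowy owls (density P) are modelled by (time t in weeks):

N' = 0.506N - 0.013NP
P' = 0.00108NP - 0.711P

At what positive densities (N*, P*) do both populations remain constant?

Set dP/dt = 0 with P > 0: 0.00108N - 0.711 = 0, so N* = 0.711/0.00108 = 658.
Set dN/dt = 0 with N > 0: 0.506 - 0.013P = 0, so P* = 0.506/0.013 = 38.9.

N* ≈ 658, P* ≈ 38.9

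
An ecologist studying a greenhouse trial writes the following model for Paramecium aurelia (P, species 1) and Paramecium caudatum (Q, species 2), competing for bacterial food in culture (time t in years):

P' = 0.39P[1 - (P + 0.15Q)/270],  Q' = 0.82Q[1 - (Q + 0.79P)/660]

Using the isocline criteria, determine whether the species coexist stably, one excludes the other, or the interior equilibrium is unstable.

Compare the nullcline intercepts: K1/α12 = 270/0.15 = 1800 > K2 = 660; K2/α21 = 660/0.79 = 835 > K1 = 270.
Since both inequalities hold, each species can invade when rare, so the interior equilibrium is stable.

stable coexistence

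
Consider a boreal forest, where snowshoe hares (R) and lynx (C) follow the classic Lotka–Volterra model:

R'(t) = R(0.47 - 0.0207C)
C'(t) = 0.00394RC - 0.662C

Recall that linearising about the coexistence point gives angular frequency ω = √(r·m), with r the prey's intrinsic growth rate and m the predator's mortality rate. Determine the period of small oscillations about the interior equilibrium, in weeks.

T ≈ 11.3 weeks

Here r = 0.47 and m = 0.662, so r·m = 0.311.
ω = √0.311 = 0.558 per week, hence T = 2π/ω ≈ 11.3 weeks.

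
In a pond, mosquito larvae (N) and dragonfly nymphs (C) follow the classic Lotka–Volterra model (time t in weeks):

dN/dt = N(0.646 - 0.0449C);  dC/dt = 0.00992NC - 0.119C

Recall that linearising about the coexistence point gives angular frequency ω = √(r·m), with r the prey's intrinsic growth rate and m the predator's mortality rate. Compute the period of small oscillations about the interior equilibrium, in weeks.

T ≈ 22.7 weeks

Here r = 0.646 and m = 0.119, so r·m = 0.0769.
ω = √0.0769 = 0.277 per week, hence T = 2π/ω ≈ 22.7 weeks.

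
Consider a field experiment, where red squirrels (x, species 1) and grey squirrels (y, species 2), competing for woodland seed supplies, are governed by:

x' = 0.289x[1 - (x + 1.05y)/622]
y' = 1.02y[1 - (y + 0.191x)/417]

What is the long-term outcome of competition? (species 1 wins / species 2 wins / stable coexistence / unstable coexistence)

Compare the nullcline intercepts: K1/α12 = 622/1.05 = 592 > K2 = 417; K2/α21 = 417/0.191 = 2180 > K1 = 622.
Since both inequalities hold, each species can invade when rare, so the interior equilibrium is stable.

stable coexistence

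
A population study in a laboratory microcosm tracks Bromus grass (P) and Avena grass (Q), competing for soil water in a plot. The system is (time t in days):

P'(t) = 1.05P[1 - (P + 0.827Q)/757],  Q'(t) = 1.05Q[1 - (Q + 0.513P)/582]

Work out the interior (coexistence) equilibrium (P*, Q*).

Setting both brackets to zero gives the nullclines P + 0.827Q = 757 and 0.513P + Q = 582.
Substituting Q = 582 - 0.513P into the first: P(1 - 0.827·0.513) = 757 - 0.827·582.
So P* = 276/0.576 = 479, and then Q* = 582 - 0.513·479 = 336.

P* ≈ 479, Q* ≈ 336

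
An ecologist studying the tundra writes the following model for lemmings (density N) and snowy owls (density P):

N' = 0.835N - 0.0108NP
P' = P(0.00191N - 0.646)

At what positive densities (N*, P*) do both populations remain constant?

Set dP/dt = 0 with P > 0: 0.00191N - 0.646 = 0, so N* = 0.646/0.00191 = 338.
Set dN/dt = 0 with N > 0: 0.835 - 0.0108P = 0, so P* = 0.835/0.0108 = 77.3.

N* ≈ 338, P* ≈ 77.3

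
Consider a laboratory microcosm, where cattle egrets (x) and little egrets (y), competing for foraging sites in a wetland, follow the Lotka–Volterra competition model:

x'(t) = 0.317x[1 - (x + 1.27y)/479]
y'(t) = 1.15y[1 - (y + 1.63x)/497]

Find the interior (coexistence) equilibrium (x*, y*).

Setting both brackets to zero gives the nullclines x + 1.27y = 479 and 1.63x + y = 497.
Substituting y = 497 - 1.63x into the first: x(1 - 1.27·1.63) = 479 - 1.27·497.
So x* = -152/-1.07 = 142, and then y* = 497 - 1.63·142 = 265.

x* ≈ 142, y* ≈ 265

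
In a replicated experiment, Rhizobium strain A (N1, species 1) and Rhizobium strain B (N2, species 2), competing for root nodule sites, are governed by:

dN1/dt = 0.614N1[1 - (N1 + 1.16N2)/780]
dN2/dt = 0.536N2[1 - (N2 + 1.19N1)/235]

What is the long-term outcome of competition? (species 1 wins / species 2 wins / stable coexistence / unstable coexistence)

Compare the nullcline intercepts: K1/α12 = 780/1.16 = 672 > K2 = 235; K2/α21 = 235/1.19 = 197 < K1 = 780.
Since the inequalities point opposite ways, species 1 can invade but species 2 cannot.

species 1 excludes species 2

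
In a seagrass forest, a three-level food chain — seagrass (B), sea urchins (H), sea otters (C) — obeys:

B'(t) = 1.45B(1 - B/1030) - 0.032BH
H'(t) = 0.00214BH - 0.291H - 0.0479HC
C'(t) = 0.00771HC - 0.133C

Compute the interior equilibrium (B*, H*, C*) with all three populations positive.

From dC/dt = 0: 0.00771H* = 0.133, so H* = 17.3.
From dB/dt = 0: 1.45(1 - B*/1030) = 0.032·17.3, giving B* = 1030·(1 - 0.381) = 638.
From dH/dt = 0: 0.00214·638 - 0.291 = 0.0479C*, so C* = 1.07/0.0479 = 22.4.

B* ≈ 638, H* ≈ 17.3, C* ≈ 22.4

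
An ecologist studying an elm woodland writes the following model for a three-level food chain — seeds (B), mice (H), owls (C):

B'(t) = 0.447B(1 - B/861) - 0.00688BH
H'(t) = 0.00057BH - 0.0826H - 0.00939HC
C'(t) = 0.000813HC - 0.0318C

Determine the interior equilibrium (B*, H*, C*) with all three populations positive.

B* ≈ 343, H* ≈ 39.1, C* ≈ 12

From dC/dt = 0: 0.000813H* = 0.0318, so H* = 39.1.
From dB/dt = 0: 0.447(1 - B*/861) = 0.00688·39.1, giving B* = 861·(1 - 0.602) = 343.
From dH/dt = 0: 0.00057·343 - 0.0826 = 0.00939C*, so C* = 0.113/0.00939 = 12.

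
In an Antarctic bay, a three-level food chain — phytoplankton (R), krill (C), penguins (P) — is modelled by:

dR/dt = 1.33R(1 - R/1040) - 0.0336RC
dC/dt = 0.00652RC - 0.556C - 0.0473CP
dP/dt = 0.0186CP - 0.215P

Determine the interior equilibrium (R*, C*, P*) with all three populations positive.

R* ≈ 736, C* ≈ 11.6, P* ≈ 89.7

From dP/dt = 0: 0.0186C* = 0.215, so C* = 11.6.
From dR/dt = 0: 1.33(1 - R*/1040) = 0.0336·11.6, giving R* = 1040·(1 - 0.292) = 736.
From dC/dt = 0: 0.00652·736 - 0.556 = 0.0473P*, so P* = 4.24/0.0473 = 89.7.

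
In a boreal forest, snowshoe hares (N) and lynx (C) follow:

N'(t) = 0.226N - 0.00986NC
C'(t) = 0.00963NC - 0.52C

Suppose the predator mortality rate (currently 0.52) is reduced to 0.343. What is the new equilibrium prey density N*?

At the interior fixed point, setting dC/dt = 0 with C > 0 fixes N* = (predator death rate)/(NC coefficient) — independent of the other coefficients.
With the change, N* = 0.343/0.00963 = 35.6; it falls from 54.

N* ≈ 35.6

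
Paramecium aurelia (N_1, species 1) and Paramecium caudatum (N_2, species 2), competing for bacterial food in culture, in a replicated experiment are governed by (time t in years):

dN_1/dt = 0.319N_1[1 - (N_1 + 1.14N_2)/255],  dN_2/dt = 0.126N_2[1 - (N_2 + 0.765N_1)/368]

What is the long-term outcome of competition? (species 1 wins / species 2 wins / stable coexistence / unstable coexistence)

species 2 excludes species 1

Compare the nullcline intercepts: K1/α12 = 255/1.14 = 224 < K2 = 368; K2/α21 = 368/0.765 = 481 > K1 = 255.
Since the inequalities point opposite ways, species 2 can invade but species 1 cannot.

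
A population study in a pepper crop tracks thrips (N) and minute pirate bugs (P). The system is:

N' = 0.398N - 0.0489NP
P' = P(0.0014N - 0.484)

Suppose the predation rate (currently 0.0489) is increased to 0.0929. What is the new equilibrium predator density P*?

P* ≈ 4.28

At the interior fixed point, setting dN/dt = 0 with N > 0 fixes P* = (prey growth rate)/(NP coefficient) — independent of the other coefficients.
With the change, P* = 0.398/0.0929 = 4.28; it falls from 8.14.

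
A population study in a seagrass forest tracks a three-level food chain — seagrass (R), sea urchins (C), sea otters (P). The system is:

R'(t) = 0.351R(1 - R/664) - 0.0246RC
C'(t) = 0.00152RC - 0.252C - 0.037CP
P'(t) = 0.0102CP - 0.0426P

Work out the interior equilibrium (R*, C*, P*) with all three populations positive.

From dP/dt = 0: 0.0102C* = 0.0426, so C* = 4.18.
From dR/dt = 0: 0.351(1 - R*/664) = 0.0246·4.18, giving R* = 664·(1 - 0.293) = 470.
From dC/dt = 0: 0.00152·470 - 0.252 = 0.037P*, so P* = 0.462/0.037 = 12.5.

R* ≈ 470, C* ≈ 4.18, P* ≈ 12.5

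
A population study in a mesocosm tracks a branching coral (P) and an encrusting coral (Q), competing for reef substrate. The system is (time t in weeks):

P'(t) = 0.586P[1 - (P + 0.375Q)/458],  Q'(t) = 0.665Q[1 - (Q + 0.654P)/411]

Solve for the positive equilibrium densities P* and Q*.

P* ≈ 403, Q* ≈ 148

Setting both brackets to zero gives the nullclines P + 0.375Q = 458 and 0.654P + Q = 411.
Substituting Q = 411 - 0.654P into the first: P(1 - 0.375·0.654) = 458 - 0.375·411.
So P* = 304/0.755 = 403, and then Q* = 411 - 0.654·403 = 148.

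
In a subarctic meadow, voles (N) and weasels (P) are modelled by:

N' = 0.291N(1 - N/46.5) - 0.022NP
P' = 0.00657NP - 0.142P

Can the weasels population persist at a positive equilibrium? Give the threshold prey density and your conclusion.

The predator equation gives dP/dt > 0 only when N > 0.142/0.00657 = 21.6.
Without the predator, N → K = 46.5. Since 46.5 > 21.6, the predator can invade and persist.

Threshold N = 21.6; K > 21.6, so yes, the predator persists.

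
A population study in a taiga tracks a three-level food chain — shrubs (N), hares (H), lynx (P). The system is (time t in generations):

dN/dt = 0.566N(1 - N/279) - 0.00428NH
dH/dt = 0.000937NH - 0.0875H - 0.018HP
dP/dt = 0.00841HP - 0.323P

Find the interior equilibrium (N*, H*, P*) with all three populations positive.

N* ≈ 198, H* ≈ 38.4, P* ≈ 5.44

From dP/dt = 0: 0.00841H* = 0.323, so H* = 38.4.
From dN/dt = 0: 0.566(1 - N*/279) = 0.00428·38.4, giving N* = 279·(1 - 0.29) = 198.
From dH/dt = 0: 0.000937·198 - 0.0875 = 0.018P*, so P* = 0.098/0.018 = 5.44.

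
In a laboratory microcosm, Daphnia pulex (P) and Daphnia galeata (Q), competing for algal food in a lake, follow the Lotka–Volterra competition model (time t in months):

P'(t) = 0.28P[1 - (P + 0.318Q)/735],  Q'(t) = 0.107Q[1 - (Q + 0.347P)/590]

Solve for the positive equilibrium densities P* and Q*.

Setting both brackets to zero gives the nullclines P + 0.318Q = 735 and 0.347P + Q = 590.
Substituting Q = 590 - 0.347P into the first: P(1 - 0.318·0.347) = 735 - 0.318·590.
So P* = 547/0.89 = 615, and then Q* = 590 - 0.347·615 = 377.

P* ≈ 615, Q* ≈ 377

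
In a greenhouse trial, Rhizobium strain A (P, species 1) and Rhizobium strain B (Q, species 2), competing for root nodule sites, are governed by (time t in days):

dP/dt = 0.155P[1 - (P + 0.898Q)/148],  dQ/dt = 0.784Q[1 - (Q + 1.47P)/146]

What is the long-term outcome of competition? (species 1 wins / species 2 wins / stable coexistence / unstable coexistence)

species 1 excludes species 2

Compare the nullcline intercepts: K1/α12 = 148/0.898 = 165 > K2 = 146; K2/α21 = 146/1.47 = 99.3 < K1 = 148.
Since the inequalities point opposite ways, species 1 can invade but species 2 cannot.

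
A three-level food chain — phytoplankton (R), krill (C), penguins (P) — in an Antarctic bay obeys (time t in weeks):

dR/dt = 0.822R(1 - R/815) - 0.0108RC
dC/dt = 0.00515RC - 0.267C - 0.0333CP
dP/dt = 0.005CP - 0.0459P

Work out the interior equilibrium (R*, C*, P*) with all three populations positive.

From dP/dt = 0: 0.005C* = 0.0459, so C* = 9.18.
From dR/dt = 0: 0.822(1 - R*/815) = 0.0108·9.18, giving R* = 815·(1 - 0.121) = 717.
From dC/dt = 0: 0.00515·717 - 0.267 = 0.0333P*, so P* = 3.42/0.0333 = 103.

R* ≈ 717, C* ≈ 9.18, P* ≈ 103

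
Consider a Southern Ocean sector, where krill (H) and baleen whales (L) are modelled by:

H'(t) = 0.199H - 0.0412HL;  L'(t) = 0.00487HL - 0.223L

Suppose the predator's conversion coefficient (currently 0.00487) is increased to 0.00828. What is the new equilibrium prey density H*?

H* ≈ 26.9

At the interior fixed point, setting dL/dt = 0 with L > 0 fixes H* = (predator death rate)/(HL coefficient) — independent of the other coefficients.
With the change, H* = 0.223/0.00828 = 26.9; it falls from 45.8.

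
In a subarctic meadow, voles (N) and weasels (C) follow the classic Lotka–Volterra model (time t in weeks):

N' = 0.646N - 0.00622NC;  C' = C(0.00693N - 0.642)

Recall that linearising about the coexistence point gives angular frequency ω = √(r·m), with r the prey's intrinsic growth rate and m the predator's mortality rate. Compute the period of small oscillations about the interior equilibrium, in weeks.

Here r = 0.646 and m = 0.642, so r·m = 0.415.
ω = √0.415 = 0.644 per week, hence T = 2π/ω ≈ 9.76 weeks.

T ≈ 9.76 weeks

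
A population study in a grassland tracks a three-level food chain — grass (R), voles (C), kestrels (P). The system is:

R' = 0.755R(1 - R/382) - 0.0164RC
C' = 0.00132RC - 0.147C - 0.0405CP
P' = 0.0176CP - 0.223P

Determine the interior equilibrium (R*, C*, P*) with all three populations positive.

R* ≈ 277, C* ≈ 12.7, P* ≈ 5.39

From dP/dt = 0: 0.0176C* = 0.223, so C* = 12.7.
From dR/dt = 0: 0.755(1 - R*/382) = 0.0164·12.7, giving R* = 382·(1 - 0.275) = 277.
From dC/dt = 0: 0.00132·277 - 0.147 = 0.0405P*, so P* = 0.218/0.0405 = 5.39.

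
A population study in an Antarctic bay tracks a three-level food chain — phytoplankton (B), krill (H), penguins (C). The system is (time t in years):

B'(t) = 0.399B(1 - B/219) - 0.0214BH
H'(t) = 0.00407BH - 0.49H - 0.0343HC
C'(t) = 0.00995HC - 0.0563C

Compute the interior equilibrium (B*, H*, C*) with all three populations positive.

B* ≈ 153, H* ≈ 5.66, C* ≈ 3.81

From dC/dt = 0: 0.00995H* = 0.0563, so H* = 5.66.
From dB/dt = 0: 0.399(1 - B*/219) = 0.0214·5.66, giving B* = 219·(1 - 0.303) = 153.
From dH/dt = 0: 0.00407·153 - 0.49 = 0.0343C*, so C* = 0.131/0.0343 = 3.81.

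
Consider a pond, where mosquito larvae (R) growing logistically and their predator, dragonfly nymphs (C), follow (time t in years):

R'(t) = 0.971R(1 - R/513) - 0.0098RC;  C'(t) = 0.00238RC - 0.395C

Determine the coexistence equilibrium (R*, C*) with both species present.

R* ≈ 166, C* ≈ 67

From dC/dt = 0 with C > 0: 0.00238R* = 0.395, so R* = 166.
Substitute into dR/dt = 0: 0.971(1 - 166/513) = 0.0098C*.
The bracket is 0.676, giving C* = 0.657/0.0098 = 67.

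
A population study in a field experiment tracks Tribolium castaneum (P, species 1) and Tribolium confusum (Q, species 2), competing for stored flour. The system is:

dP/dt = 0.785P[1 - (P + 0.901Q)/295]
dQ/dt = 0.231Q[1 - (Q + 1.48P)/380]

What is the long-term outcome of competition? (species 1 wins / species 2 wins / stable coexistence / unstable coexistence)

unstable coexistence (outcome depends on initial conditions)

Compare the nullcline intercepts: K1/α12 = 295/0.901 = 327 < K2 = 380; K2/α21 = 380/1.48 = 257 < K1 = 295.
Since both are reversed, neither can invade when rare; the interior point is a saddle.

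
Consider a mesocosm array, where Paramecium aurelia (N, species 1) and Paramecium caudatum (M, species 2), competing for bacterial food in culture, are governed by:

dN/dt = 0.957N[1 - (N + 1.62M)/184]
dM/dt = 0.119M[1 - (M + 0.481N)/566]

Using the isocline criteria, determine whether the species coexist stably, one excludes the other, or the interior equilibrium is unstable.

Compare the nullcline intercepts: K1/α12 = 184/1.62 = 114 < K2 = 566; K2/α21 = 566/0.481 = 1180 > K1 = 184.
Since the inequalities point opposite ways, species 2 can invade but species 1 cannot.

species 2 excludes species 1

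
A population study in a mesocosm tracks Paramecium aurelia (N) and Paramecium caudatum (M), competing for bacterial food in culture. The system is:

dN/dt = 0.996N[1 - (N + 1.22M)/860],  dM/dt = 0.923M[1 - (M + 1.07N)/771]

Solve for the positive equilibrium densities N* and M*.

N* ≈ 264, M* ≈ 489

Setting both brackets to zero gives the nullclines N + 1.22M = 860 and 1.07N + M = 771.
Substituting M = 771 - 1.07N into the first: N(1 - 1.22·1.07) = 860 - 1.22·771.
So N* = -80.6/-0.305 = 264, and then M* = 771 - 1.07·264 = 489.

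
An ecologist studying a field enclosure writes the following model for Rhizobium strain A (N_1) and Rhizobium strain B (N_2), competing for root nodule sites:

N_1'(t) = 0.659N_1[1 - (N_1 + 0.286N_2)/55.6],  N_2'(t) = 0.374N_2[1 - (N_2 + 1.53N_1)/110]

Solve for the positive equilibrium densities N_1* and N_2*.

N_1* ≈ 42.9, N_2* ≈ 44.3

Setting both brackets to zero gives the nullclines N_1 + 0.286N_2 = 55.6 and 1.53N_1 + N_2 = 110.
Substituting N_2 = 110 - 1.53N_1 into the first: N_1(1 - 0.286·1.53) = 55.6 - 0.286·110.
So N_1* = 24.1/0.562 = 42.9, and then N_2* = 110 - 1.53·42.9 = 44.3.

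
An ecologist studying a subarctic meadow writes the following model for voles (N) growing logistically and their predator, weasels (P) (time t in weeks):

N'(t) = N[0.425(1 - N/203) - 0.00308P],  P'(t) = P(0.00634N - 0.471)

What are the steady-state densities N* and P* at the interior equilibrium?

N* ≈ 74.3, P* ≈ 87.5

From dP/dt = 0 with P > 0: 0.00634N* = 0.471, so N* = 74.3.
Substitute into dN/dt = 0: 0.425(1 - 74.3/203) = 0.00308P*.
The bracket is 0.634, giving P* = 0.269/0.00308 = 87.5.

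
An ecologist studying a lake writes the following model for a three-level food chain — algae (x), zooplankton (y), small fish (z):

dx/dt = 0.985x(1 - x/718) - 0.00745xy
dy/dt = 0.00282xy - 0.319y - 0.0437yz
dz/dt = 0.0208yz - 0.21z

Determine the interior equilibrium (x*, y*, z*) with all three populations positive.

From dz/dt = 0: 0.0208y* = 0.21, so y* = 10.1.
From dx/dt = 0: 0.985(1 - x*/718) = 0.00745·10.1, giving x* = 718·(1 - 0.0764) = 663.
From dy/dt = 0: 0.00282·663 - 0.319 = 0.0437z*, so z* = 1.55/0.0437 = 35.5.

x* ≈ 663, y* ≈ 10.1, z* ≈ 35.5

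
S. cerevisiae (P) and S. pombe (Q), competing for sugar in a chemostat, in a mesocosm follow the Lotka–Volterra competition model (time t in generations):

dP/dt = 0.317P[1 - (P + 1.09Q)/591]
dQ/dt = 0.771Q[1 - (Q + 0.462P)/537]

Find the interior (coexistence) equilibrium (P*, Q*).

P* ≈ 11.4, Q* ≈ 532

Setting both brackets to zero gives the nullclines P + 1.09Q = 591 and 0.462P + Q = 537.
Substituting Q = 537 - 0.462P into the first: P(1 - 1.09·0.462) = 591 - 1.09·537.
So P* = 5.67/0.496 = 11.4, and then Q* = 537 - 0.462·11.4 = 532.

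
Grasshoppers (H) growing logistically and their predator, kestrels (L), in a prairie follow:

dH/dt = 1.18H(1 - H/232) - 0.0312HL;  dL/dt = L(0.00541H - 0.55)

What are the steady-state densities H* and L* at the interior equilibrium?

From dL/dt = 0 with L > 0: 0.00541H* = 0.55, so H* = 102.
Substitute into dH/dt = 0: 1.18(1 - 102/232) = 0.0312L*.
The bracket is 0.562, giving L* = 0.663/0.0312 = 21.2.

H* ≈ 102, L* ≈ 21.2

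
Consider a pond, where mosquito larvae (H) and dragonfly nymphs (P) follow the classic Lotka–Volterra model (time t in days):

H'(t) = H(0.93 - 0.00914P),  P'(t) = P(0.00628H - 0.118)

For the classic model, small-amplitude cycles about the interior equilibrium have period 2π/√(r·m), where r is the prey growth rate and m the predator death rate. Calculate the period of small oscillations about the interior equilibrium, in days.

T ≈ 19 days

Here r = 0.93 and m = 0.118, so r·m = 0.11.
ω = √0.11 = 0.331 per day, hence T = 2π/ω ≈ 19 days.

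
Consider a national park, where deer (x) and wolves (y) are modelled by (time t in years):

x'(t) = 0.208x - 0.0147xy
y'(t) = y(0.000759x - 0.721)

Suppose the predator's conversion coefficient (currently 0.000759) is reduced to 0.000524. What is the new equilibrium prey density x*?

At the interior fixed point, setting dy/dt = 0 with y > 0 fixes x* = (predator death rate)/(xy coefficient) — independent of the other coefficients.
With the change, x* = 0.721/0.000524 = 1380; it rises from 950.

x* ≈ 1380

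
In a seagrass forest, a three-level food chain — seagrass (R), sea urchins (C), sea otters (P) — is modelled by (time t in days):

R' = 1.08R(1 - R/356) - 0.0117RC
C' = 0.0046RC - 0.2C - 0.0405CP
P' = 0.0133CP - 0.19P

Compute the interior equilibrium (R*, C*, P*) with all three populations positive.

From dP/dt = 0: 0.0133C* = 0.19, so C* = 14.3.
From dR/dt = 0: 1.08(1 - R*/356) = 0.0117·14.3, giving R* = 356·(1 - 0.155) = 301.
From dC/dt = 0: 0.0046·301 - 0.2 = 0.0405P*, so P* = 1.18/0.0405 = 29.2.

R* ≈ 301, C* ≈ 14.3, P* ≈ 29.2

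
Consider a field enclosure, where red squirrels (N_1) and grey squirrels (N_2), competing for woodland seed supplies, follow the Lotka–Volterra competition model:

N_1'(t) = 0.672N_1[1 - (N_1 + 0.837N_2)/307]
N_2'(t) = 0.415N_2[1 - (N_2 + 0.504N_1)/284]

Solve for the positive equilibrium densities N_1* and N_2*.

Setting both brackets to zero gives the nullclines N_1 + 0.837N_2 = 307 and 0.504N_1 + N_2 = 284.
Substituting N_2 = 284 - 0.504N_1 into the first: N_1(1 - 0.837·0.504) = 307 - 0.837·284.
So N_1* = 69.3/0.578 = 120, and then N_2* = 284 - 0.504·120 = 224.

N_1* ≈ 120, N_2* ≈ 224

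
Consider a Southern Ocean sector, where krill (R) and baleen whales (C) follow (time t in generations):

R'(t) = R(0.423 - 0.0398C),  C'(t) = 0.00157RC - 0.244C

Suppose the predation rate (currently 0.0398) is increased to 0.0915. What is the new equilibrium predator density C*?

At the interior fixed point, setting dR/dt = 0 with R > 0 fixes C* = (prey growth rate)/(RC coefficient) — independent of the other coefficients.
With the change, C* = 0.423/0.0915 = 4.62; it falls from 10.6.

C* ≈ 4.62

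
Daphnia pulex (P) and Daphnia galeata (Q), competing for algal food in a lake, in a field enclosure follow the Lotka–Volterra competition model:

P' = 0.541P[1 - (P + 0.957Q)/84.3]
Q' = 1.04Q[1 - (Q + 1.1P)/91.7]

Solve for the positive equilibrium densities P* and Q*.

P* ≈ 65.6, Q* ≈ 19.5

Setting both brackets to zero gives the nullclines P + 0.957Q = 84.3 and 1.1P + Q = 91.7.
Substituting Q = 91.7 - 1.1P into the first: P(1 - 0.957·1.1) = 84.3 - 0.957·91.7.
So P* = -3.46/-0.0527 = 65.6, and then Q* = 91.7 - 1.1·65.6 = 19.5.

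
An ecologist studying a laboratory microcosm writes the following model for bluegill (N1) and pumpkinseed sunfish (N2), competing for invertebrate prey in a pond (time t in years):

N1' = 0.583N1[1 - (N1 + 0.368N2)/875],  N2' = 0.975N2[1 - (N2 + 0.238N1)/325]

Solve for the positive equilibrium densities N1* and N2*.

N1* ≈ 828, N2* ≈ 128

Setting both brackets to zero gives the nullclines N1 + 0.368N2 = 875 and 0.238N1 + N2 = 325.
Substituting N2 = 325 - 0.238N1 into the first: N1(1 - 0.368·0.238) = 875 - 0.368·325.
So N1* = 755/0.912 = 828, and then N2* = 325 - 0.238·828 = 128.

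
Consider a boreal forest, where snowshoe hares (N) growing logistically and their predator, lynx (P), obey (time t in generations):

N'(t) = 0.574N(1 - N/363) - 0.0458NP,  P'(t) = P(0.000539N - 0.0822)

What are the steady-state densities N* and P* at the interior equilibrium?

N* ≈ 153, P* ≈ 7.27

From dP/dt = 0 with P > 0: 0.000539N* = 0.0822, so N* = 153.
Substitute into dN/dt = 0: 0.574(1 - 153/363) = 0.0458P*.
The bracket is 0.58, giving P* = 0.333/0.0458 = 7.27.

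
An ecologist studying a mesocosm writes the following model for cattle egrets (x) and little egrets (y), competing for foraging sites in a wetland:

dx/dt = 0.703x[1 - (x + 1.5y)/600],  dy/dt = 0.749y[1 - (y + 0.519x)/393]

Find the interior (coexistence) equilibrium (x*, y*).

Setting both brackets to zero gives the nullclines x + 1.5y = 600 and 0.519x + y = 393.
Substituting y = 393 - 0.519x into the first: x(1 - 1.5·0.519) = 600 - 1.5·393.
So x* = 10.5/0.222 = 47.4, and then y* = 393 - 0.519·47.4 = 368.

x* ≈ 47.4, y* ≈ 368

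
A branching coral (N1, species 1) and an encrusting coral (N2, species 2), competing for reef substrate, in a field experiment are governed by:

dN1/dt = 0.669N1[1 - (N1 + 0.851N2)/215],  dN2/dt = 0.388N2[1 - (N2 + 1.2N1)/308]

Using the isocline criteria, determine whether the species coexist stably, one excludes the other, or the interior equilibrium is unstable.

species 2 excludes species 1

Compare the nullcline intercepts: K1/α12 = 215/0.851 = 253 < K2 = 308; K2/α21 = 308/1.2 = 257 > K1 = 215.
Since the inequalities point opposite ways, species 2 can invade but species 1 cannot.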